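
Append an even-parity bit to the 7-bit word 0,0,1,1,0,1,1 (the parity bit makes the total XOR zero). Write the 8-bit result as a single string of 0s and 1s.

00110110

XOR of the 7 data bits: 0⊕0⊕1⊕1⊕0⊕1⊕1 = 0
Parity bit = 0 (so all 8 bits XOR to 0).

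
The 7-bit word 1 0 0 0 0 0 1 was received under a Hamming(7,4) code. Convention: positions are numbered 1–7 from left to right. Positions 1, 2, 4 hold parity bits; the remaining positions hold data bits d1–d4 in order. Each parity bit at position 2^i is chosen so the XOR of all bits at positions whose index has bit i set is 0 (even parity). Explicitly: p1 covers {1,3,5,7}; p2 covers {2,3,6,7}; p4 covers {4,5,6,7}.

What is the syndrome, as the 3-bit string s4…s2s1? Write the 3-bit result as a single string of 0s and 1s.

110

s1 (pos 1,3,5,7): 1⊕0⊕0⊕1 = 0
s2 (pos 2,3,6,7): 0⊕0⊕0⊕1 = 1
s4 (pos 4,5,6,7): 0⊕0⊕0⊕1 = 1
Syndrome s4…s1 = 110 → error at position 6.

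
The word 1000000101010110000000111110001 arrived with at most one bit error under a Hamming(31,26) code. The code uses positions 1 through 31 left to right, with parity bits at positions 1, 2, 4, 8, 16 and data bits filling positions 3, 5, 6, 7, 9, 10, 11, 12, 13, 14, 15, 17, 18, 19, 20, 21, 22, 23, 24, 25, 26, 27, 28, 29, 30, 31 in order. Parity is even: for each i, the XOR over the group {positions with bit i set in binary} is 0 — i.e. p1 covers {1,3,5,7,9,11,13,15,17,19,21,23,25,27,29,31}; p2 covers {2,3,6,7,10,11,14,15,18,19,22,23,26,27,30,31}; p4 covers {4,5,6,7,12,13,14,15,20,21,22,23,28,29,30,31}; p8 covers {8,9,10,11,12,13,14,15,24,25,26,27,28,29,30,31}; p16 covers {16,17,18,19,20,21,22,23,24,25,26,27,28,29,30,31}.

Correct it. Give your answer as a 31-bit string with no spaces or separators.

s1 (pos 1,3,5,7,9,11,13,15,17,19,21,23,25,27,29,31): 1⊕0⊕0⊕0⊕0⊕0⊕0⊕1⊕0⊕0⊕0⊕1⊕1⊕1⊕0⊕1 = 0
s2 (pos 2,3,6,7,10,11,14,15,18,19,22,23,26,27,30,31): 0⊕0⊕0⊕0⊕1⊕0⊕1⊕1⊕0⊕0⊕0⊕1⊕1⊕1⊕0⊕1 = 1
s4 (pos 4,5,6,7,12,13,14,15,20,21,22,23,28,29,30,31): 0⊕0⊕0⊕0⊕1⊕0⊕1⊕1⊕0⊕0⊕0⊕1⊕0⊕0⊕0⊕1 = 1
s8 (pos 8,9,10,11,12,13,14,15,24,25,26,27,28,29,30,31): 1⊕0⊕1⊕0⊕1⊕0⊕1⊕1⊕1⊕1⊕1⊕1⊕0⊕0⊕0⊕1 = 0
s16 (pos 16,17,18,19,20,21,22,23,24,25,26,27,28,29,30,31): 0⊕0⊕0⊕0⊕0⊕0⊕0⊕1⊕1⊕1⊕1⊕1⊕0⊕0⊕0⊕1 = 0
Syndrome s16…s1 = 00110 → error at position 6.
Flip position 6: 1000000101010110000000111110001 → 1000010101010110000000111110001

1000010101010110000000111110001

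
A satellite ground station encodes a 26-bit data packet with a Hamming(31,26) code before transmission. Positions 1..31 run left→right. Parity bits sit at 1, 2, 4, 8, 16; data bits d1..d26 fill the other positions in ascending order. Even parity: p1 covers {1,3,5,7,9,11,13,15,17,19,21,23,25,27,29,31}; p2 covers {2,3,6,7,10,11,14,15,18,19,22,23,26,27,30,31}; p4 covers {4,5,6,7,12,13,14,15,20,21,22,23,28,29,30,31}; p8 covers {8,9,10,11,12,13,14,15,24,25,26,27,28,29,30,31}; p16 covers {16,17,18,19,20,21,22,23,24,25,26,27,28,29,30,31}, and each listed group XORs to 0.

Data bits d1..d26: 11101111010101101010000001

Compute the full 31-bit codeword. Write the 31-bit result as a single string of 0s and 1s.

Place data at non-parity positions: p1 p2 1 p4 1 1 0 p8 1 1 1 1 0 1 0 p16 1 0 1 1 0 1 0 1 0 0 0 0 0 0 1
p1 (pos 1,3,5,7,9,11,13,15,17,19,21,23,25,27,29,31): XOR of data positions = 1⊕1⊕0⊕1⊕1⊕0⊕0⊕1⊕1⊕0⊕0⊕0⊕0⊕0⊕1 = 1
p2 (pos 2,3,6,7,10,11,14,15,18,19,22,23,26,27,30,31): XOR of data positions = 1⊕1⊕0⊕1⊕1⊕1⊕0⊕0⊕1⊕1⊕0⊕0⊕0⊕0⊕1 = 0
p4 (pos 4,5,6,7,12,13,14,15,20,21,22,23,28,29,30,31): XOR of data positions = 1⊕1⊕0⊕1⊕0⊕1⊕0⊕1⊕0⊕1⊕0⊕0⊕0⊕0⊕1 = 1
p8 (pos 8,9,10,11,12,13,14,15,24,25,26,27,28,29,30,31): XOR of data positions = 1⊕1⊕1⊕1⊕0⊕1⊕0⊕1⊕0⊕0⊕0⊕0⊕0⊕0⊕1 = 1
p16 (pos 16,17,18,19,20,21,22,23,24,25,26,27,28,29,30,31): XOR of data positions = 1⊕0⊕1⊕1⊕0⊕1⊕0⊕1⊕0⊕0⊕0⊕0⊕0⊕0⊕1 = 0
Codeword: 1011110111110100101101010000001

1011110111110100101101010000001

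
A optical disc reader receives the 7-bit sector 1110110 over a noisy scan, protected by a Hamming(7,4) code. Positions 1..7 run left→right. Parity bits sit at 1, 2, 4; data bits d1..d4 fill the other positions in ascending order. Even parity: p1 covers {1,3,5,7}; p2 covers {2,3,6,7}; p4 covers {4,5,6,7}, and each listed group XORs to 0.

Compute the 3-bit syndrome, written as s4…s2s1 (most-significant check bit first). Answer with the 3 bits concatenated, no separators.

s1 (pos 1,3,5,7): 1⊕1⊕1⊕0 = 1
s2 (pos 2,3,6,7): 1⊕1⊕1⊕0 = 1
s4 (pos 4,5,6,7): 0⊕1⊕1⊕0 = 0
Syndrome s4…s1 = 011 → error at position 3.

011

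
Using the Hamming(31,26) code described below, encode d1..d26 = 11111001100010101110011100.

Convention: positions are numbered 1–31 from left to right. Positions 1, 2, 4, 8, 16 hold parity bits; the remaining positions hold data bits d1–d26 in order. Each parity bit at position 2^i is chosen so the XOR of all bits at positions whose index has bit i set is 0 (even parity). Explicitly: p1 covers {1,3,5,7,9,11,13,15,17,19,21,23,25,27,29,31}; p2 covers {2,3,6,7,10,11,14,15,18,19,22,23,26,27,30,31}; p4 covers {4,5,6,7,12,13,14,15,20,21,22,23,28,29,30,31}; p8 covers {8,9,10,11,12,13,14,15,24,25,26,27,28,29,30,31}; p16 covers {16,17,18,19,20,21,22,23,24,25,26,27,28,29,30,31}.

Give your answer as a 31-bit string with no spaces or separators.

0110111110011000010101110011100

Place data at non-parity positions: p1 p2 1 p4 1 1 1 p8 1 0 0 1 1 0 0 p16 0 1 0 1 0 1 1 1 0 0 1 1 1 0 0
p1 (pos 1,3,5,7,9,11,13,15,17,19,21,23,25,27,29,31): XOR of data positions = 1⊕1⊕1⊕1⊕0⊕1⊕0⊕0⊕0⊕0⊕1⊕0⊕1⊕1⊕0 = 0
p2 (pos 2,3,6,7,10,11,14,15,18,19,22,23,26,27,30,31): XOR of data positions = 1⊕1⊕1⊕0⊕0⊕0⊕0⊕1⊕0⊕1⊕1⊕0⊕1⊕0⊕0 = 1
p4 (pos 4,5,6,7,12,13,14,15,20,21,22,23,28,29,30,31): XOR of data positions = 1⊕1⊕1⊕1⊕1⊕0⊕0⊕1⊕0⊕1⊕1⊕1⊕1⊕0⊕0 = 0
p8 (pos 8,9,10,11,12,13,14,15,24,25,26,27,28,29,30,31): XOR of data positions = 1⊕0⊕0⊕1⊕1⊕0⊕0⊕1⊕0⊕0⊕1⊕1⊕1⊕0⊕0 = 1
p16 (pos 16,17,18,19,20,21,22,23,24,25,26,27,28,29,30,31): XOR of data positions = 0⊕1⊕0⊕1⊕0⊕1⊕1⊕1⊕0⊕0⊕1⊕1⊕1⊕0⊕0 = 0
Codeword: 0110111110011000010101110011100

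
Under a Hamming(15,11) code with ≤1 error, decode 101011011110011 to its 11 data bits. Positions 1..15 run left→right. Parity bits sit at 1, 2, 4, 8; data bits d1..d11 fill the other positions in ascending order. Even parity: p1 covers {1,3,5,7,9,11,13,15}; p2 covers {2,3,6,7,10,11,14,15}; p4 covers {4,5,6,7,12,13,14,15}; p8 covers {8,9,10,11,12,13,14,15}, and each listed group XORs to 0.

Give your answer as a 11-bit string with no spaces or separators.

11101110011

s1 (pos 1,3,5,7,9,11,13,15): 1⊕1⊕1⊕0⊕1⊕1⊕0⊕1 = 0
s2 (pos 2,3,6,7,10,11,14,15): 0⊕1⊕1⊕0⊕1⊕1⊕1⊕1 = 0
s4 (pos 4,5,6,7,12,13,14,15): 0⊕1⊕1⊕0⊕0⊕0⊕1⊕1 = 0
s8 (pos 8,9,10,11,12,13,14,15): 1⊕1⊕1⊕1⊕0⊕0⊕1⊕1 = 0
Syndrome s8…s1 = 0000 → no error.
Read data bits from positions 3,5,6,7,9,10,11,12,13,14,15: 11101110011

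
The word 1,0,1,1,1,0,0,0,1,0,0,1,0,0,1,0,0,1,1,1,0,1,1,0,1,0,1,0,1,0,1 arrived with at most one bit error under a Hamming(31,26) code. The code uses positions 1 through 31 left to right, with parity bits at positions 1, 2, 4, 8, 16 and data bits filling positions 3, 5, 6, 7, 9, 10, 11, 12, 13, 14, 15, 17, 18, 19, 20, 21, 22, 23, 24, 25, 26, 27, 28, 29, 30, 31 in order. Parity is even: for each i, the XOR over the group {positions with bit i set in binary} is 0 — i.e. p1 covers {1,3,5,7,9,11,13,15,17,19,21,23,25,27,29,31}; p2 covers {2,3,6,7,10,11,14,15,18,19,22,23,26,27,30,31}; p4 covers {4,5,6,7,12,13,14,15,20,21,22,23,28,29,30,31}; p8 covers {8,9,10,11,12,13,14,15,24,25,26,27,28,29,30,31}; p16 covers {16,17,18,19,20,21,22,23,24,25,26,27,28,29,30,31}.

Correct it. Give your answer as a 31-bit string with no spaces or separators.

s1 (pos 1,3,5,7,9,11,13,15,17,19,21,23,25,27,29,31): 1⊕1⊕1⊕0⊕1⊕0⊕0⊕1⊕0⊕1⊕0⊕1⊕1⊕1⊕1⊕1 = 1
s2 (pos 2,3,6,7,10,11,14,15,18,19,22,23,26,27,30,31): 0⊕1⊕0⊕0⊕0⊕0⊕0⊕1⊕1⊕1⊕1⊕1⊕0⊕1⊕0⊕1 = 0
s4 (pos 4,5,6,7,12,13,14,15,20,21,22,23,28,29,30,31): 1⊕1⊕0⊕0⊕1⊕0⊕0⊕1⊕1⊕0⊕1⊕1⊕0⊕1⊕0⊕1 = 1
s8 (pos 8,9,10,11,12,13,14,15,24,25,26,27,28,29,30,31): 0⊕1⊕0⊕0⊕1⊕0⊕0⊕1⊕0⊕1⊕0⊕1⊕0⊕1⊕0⊕1 = 1
s16 (pos 16,17,18,19,20,21,22,23,24,25,26,27,28,29,30,31): 0⊕0⊕1⊕1⊕1⊕0⊕1⊕1⊕0⊕1⊕0⊕1⊕0⊕1⊕0⊕1 = 1
Syndrome s16…s1 = 11101 → error at position 29.
Flip position 29: 1011100010010010011101101010101 → 1011100010010010011101101010001

1011100010010010011101101010001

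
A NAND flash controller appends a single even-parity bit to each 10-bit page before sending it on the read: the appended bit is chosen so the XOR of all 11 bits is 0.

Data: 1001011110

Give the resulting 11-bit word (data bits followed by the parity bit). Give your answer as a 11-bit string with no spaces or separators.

XOR of the 10 data bits: 1⊕0⊕0⊕1⊕0⊕1⊕1⊕1⊕1⊕0 = 0
Parity bit = 0 (so all 11 bits XOR to 0).

10010111100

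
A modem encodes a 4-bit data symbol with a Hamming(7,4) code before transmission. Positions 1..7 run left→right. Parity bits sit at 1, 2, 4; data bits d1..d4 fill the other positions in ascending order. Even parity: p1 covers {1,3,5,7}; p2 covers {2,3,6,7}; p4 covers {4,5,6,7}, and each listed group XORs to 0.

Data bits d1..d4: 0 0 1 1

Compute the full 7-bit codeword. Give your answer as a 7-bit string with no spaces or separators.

1000011

Place data at non-parity positions: p1 p2 0 p4 0 1 1
p1 (pos 1,3,5,7): XOR of data positions = 0⊕0⊕1 = 1
p2 (pos 2,3,6,7): XOR of data positions = 0⊕1⊕1 = 0
p4 (pos 4,5,6,7): XOR of data positions = 0⊕1⊕1 = 0
Codeword: 1000011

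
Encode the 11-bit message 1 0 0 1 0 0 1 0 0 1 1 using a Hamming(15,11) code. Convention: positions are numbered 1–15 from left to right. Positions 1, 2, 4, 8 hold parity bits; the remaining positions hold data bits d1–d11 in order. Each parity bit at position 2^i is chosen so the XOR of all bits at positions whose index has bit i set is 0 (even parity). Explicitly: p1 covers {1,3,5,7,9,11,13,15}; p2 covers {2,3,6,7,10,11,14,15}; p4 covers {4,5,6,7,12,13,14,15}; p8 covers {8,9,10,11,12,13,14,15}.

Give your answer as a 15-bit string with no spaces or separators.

011100110010011

Place data at non-parity positions: p1 p2 1 p4 0 0 1 p8 0 0 1 0 0 1 1
p1 (pos 1,3,5,7,9,11,13,15): XOR of data positions = 1⊕0⊕1⊕0⊕1⊕0⊕1 = 0
p2 (pos 2,3,6,7,10,11,14,15): XOR of data positions = 1⊕0⊕1⊕0⊕1⊕1⊕1 = 1
p4 (pos 4,5,6,7,12,13,14,15): XOR of data positions = 0⊕0⊕1⊕0⊕0⊕1⊕1 = 1
p8 (pos 8,9,10,11,12,13,14,15): XOR of data positions = 0⊕0⊕1⊕0⊕0⊕1⊕1 = 1
Codeword: 011100110010011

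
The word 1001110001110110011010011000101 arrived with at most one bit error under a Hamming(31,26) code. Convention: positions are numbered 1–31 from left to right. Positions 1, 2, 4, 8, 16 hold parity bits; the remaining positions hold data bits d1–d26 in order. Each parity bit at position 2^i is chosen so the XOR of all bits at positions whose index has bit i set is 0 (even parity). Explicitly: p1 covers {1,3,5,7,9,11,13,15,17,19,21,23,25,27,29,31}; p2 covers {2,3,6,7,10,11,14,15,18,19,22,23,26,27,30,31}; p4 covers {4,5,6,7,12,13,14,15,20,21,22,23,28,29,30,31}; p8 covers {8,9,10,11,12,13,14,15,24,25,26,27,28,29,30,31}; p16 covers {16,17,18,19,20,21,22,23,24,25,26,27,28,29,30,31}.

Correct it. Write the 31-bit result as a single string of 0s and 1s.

1001110001110110011010011000001

s1 (pos 1,3,5,7,9,11,13,15,17,19,21,23,25,27,29,31): 1⊕0⊕1⊕0⊕0⊕1⊕0⊕1⊕0⊕1⊕1⊕0⊕1⊕0⊕1⊕1 = 1
s2 (pos 2,3,6,7,10,11,14,15,18,19,22,23,26,27,30,31): 0⊕0⊕1⊕0⊕1⊕1⊕1⊕1⊕1⊕1⊕0⊕0⊕0⊕0⊕0⊕1 = 0
s4 (pos 4,5,6,7,12,13,14,15,20,21,22,23,28,29,30,31): 1⊕1⊕1⊕0⊕1⊕0⊕1⊕1⊕0⊕1⊕0⊕0⊕0⊕1⊕0⊕1 = 1
s8 (pos 8,9,10,11,12,13,14,15,24,25,26,27,28,29,30,31): 0⊕0⊕1⊕1⊕1⊕0⊕1⊕1⊕1⊕1⊕0⊕0⊕0⊕1⊕0⊕1 = 1
s16 (pos 16,17,18,19,20,21,22,23,24,25,26,27,28,29,30,31): 0⊕0⊕1⊕1⊕0⊕1⊕0⊕0⊕1⊕1⊕0⊕0⊕0⊕1⊕0⊕1 = 1
Syndrome s16…s1 = 11101 → error at position 29.
Flip position 29: 1001110001110110011010011000101 → 1001110001110110011010011000001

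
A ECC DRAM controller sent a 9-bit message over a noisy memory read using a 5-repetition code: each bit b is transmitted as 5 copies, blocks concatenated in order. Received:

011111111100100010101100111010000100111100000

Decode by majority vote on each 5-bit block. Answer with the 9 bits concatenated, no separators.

110011010

Block 1 (01111): 4 ones → 1
Block 2 (11111): 5 ones → 1
Block 3 (00100): 1 one → 0
Block 4 (01010): 2 ones → 0
Block 5 (11001): 3 ones → 1
Block 6 (11010): 3 ones → 1
Block 7 (00010): 1 one → 0
Block 8 (01111): 4 ones → 1
Block 9 (00000): 0 ones → 0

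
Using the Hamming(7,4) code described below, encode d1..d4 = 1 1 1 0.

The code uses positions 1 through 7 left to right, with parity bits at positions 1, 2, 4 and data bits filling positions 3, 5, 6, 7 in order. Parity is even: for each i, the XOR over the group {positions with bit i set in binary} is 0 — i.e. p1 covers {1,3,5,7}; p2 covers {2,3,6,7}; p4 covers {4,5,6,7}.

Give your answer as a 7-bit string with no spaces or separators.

0010110

Place data at non-parity positions: p1 p2 1 p4 1 1 0
p1 (pos 1,3,5,7): XOR of data positions = 1⊕1⊕0 = 0
p2 (pos 2,3,6,7): XOR of data positions = 1⊕1⊕0 = 0
p4 (pos 4,5,6,7): XOR of data positions = 1⊕1⊕0 = 0
Codeword: 0010110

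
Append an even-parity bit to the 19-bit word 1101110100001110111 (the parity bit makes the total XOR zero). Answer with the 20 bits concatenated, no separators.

11011101000011101110

XOR of the 19 data bits: 1⊕1⊕0⊕1⊕1⊕1⊕0⊕1⊕0⊕0⊕0⊕0⊕1⊕1⊕1⊕0⊕1⊕1⊕1 = 0
Parity bit = 0 (so all 20 bits XOR to 0).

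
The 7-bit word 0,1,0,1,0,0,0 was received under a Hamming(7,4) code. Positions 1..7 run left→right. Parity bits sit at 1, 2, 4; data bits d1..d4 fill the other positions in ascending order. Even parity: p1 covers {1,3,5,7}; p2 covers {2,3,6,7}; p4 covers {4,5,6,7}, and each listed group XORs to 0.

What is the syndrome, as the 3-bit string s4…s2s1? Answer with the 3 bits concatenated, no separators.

110

s1 (pos 1,3,5,7): 0⊕0⊕0⊕0 = 0
s2 (pos 2,3,6,7): 1⊕0⊕0⊕0 = 1
s4 (pos 4,5,6,7): 1⊕0⊕0⊕0 = 1
Syndrome s4…s1 = 110 → error at position 6.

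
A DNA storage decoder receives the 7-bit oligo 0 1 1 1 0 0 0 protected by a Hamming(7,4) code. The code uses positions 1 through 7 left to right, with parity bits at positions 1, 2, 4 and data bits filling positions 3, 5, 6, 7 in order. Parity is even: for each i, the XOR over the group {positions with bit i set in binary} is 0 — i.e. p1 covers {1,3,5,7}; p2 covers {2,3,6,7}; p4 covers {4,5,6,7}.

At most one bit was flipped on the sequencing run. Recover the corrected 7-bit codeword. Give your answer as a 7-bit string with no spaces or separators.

0111100

s1 (pos 1,3,5,7): 0⊕1⊕0⊕0 = 1
s2 (pos 2,3,6,7): 1⊕1⊕0⊕0 = 0
s4 (pos 4,5,6,7): 1⊕0⊕0⊕0 = 1
Syndrome s4…s1 = 101 → error at position 5.
Flip position 5: 0111000 → 0111100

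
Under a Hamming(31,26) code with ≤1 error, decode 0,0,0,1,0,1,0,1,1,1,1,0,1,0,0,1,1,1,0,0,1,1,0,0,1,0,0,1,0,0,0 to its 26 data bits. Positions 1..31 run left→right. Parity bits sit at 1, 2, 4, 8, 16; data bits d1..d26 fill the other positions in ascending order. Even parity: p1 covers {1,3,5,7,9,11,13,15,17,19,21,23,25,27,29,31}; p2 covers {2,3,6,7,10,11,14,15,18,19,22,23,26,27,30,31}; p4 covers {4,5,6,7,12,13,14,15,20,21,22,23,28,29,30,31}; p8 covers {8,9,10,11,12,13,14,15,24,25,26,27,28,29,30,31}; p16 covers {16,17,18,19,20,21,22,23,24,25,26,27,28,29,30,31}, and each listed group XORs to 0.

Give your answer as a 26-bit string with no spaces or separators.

00101110100110011001101000

s1 (pos 1,3,5,7,9,11,13,15,17,19,21,23,25,27,29,31): 0⊕0⊕0⊕0⊕1⊕1⊕1⊕0⊕1⊕0⊕1⊕0⊕1⊕0⊕0⊕0 = 0
s2 (pos 2,3,6,7,10,11,14,15,18,19,22,23,26,27,30,31): 0⊕0⊕1⊕0⊕1⊕1⊕0⊕0⊕1⊕0⊕1⊕0⊕0⊕0⊕0⊕0 = 1
s4 (pos 4,5,6,7,12,13,14,15,20,21,22,23,28,29,30,31): 1⊕0⊕1⊕0⊕0⊕1⊕0⊕0⊕0⊕1⊕1⊕0⊕1⊕0⊕0⊕0 = 0
s8 (pos 8,9,10,11,12,13,14,15,24,25,26,27,28,29,30,31): 1⊕1⊕1⊕1⊕0⊕1⊕0⊕0⊕0⊕1⊕0⊕0⊕1⊕0⊕0⊕0 = 1
s16 (pos 16,17,18,19,20,21,22,23,24,25,26,27,28,29,30,31): 1⊕1⊕1⊕0⊕0⊕1⊕1⊕0⊕0⊕1⊕0⊕0⊕1⊕0⊕0⊕0 = 1
Syndrome s16…s1 = 11010 → error at position 26.
Flip position 26: 0001010111101001110011001001000 → 0001010111101001110011001101000
Read data bits from positions 3,5,6,7,9,10,11,12,13,14,15,17,18,19,20,21,22,23,24,25,26,27,28,29,30,31: 00101110100110011001101000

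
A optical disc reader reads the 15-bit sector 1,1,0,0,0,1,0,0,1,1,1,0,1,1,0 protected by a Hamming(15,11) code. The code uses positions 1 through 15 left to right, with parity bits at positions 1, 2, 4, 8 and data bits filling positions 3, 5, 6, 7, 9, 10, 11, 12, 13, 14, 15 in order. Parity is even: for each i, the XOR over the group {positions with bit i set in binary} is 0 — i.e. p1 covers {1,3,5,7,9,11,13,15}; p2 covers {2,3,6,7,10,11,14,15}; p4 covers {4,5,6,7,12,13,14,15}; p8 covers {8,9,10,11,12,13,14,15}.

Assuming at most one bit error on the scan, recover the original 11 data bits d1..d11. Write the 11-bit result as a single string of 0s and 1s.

00101110100

s1 (pos 1,3,5,7,9,11,13,15): 1⊕0⊕0⊕0⊕1⊕1⊕1⊕0 = 0
s2 (pos 2,3,6,7,10,11,14,15): 1⊕0⊕1⊕0⊕1⊕1⊕1⊕0 = 1
s4 (pos 4,5,6,7,12,13,14,15): 0⊕0⊕1⊕0⊕0⊕1⊕1⊕0 = 1
s8 (pos 8,9,10,11,12,13,14,15): 0⊕1⊕1⊕1⊕0⊕1⊕1⊕0 = 1
Syndrome s8…s1 = 1110 → error at position 14.
Flip position 14: 110001001110110 → 110001001110100
Read data bits from positions 3,5,6,7,9,10,11,12,13,14,15: 00101110100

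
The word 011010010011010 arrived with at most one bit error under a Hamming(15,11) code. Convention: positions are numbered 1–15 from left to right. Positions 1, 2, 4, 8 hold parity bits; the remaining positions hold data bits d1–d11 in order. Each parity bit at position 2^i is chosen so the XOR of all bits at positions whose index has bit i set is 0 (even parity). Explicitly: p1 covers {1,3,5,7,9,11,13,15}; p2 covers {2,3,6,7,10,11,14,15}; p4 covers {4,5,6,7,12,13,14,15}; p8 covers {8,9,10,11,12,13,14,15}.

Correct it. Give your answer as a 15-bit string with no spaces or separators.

011000010011010

s1 (pos 1,3,5,7,9,11,13,15): 0⊕1⊕1⊕0⊕0⊕1⊕0⊕0 = 1
s2 (pos 2,3,6,7,10,11,14,15): 1⊕1⊕0⊕0⊕0⊕1⊕1⊕0 = 0
s4 (pos 4,5,6,7,12,13,14,15): 0⊕1⊕0⊕0⊕1⊕0⊕1⊕0 = 1
s8 (pos 8,9,10,11,12,13,14,15): 1⊕0⊕0⊕1⊕1⊕0⊕1⊕0 = 0
Syndrome s8…s1 = 0101 → error at position 5.
Flip position 5: 011010010011010 → 011000010011010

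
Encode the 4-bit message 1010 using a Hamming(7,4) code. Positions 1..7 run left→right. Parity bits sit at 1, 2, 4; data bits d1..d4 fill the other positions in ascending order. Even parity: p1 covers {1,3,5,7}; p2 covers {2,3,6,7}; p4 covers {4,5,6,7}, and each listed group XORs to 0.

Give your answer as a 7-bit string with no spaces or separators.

Place data at non-parity positions: p1 p2 1 p4 0 1 0
p1 (pos 1,3,5,7): XOR of data positions = 1⊕0⊕0 = 1
p2 (pos 2,3,6,7): XOR of data positions = 1⊕1⊕0 = 0
p4 (pos 4,5,6,7): XOR of data positions = 0⊕1⊕0 = 1
Codeword: 1011010

1011010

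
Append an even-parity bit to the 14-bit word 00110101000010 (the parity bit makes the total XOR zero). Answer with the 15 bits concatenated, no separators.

001101010000101

XOR of the 14 data bits: 0⊕0⊕1⊕1⊕0⊕1⊕0⊕1⊕0⊕0⊕0⊕0⊕1⊕0 = 1
Parity bit = 1 (so all 15 bits XOR to 0).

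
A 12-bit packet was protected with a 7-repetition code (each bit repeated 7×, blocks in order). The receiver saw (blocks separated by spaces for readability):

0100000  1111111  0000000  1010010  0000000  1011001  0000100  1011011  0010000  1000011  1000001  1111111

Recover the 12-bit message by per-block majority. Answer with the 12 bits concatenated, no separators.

010001010001

Block 1 (0100000): 1 one → 0
Block 2 (1111111): 7 ones → 1
Block 3 (0000000): 0 ones → 0
Block 4 (1010010): 3 ones → 0
Block 5 (0000000): 0 ones → 0
Block 6 (1011001): 4 ones → 1
Block 7 (0000100): 1 one → 0
Block 8 (1011011): 5 ones → 1
Block 9 (0010000): 1 one → 0
Block 10 (1000011): 3 ones → 0
Block 11 (1000001): 2 ones → 0
Block 12 (1111111): 7 ones → 1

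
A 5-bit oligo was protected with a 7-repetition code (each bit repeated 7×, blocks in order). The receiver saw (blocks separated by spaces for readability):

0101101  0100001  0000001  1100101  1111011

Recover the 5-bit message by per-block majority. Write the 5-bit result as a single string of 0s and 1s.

10011

Block 1 (0101101): 4 ones → 1
Block 2 (0100001): 2 ones → 0
Block 3 (0000001): 1 one → 0
Block 4 (1100101): 4 ones → 1
Block 5 (1111011): 6 ones → 1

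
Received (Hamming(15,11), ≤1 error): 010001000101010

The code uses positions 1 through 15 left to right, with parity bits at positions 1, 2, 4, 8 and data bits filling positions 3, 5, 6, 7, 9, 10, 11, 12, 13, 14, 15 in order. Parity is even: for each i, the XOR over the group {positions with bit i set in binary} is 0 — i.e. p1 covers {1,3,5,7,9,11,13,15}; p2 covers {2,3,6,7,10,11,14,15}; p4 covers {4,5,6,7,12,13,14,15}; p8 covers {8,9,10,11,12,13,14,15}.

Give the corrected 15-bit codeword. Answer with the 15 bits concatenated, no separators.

s1 (pos 1,3,5,7,9,11,13,15): 0⊕0⊕0⊕0⊕0⊕0⊕0⊕0 = 0
s2 (pos 2,3,6,7,10,11,14,15): 1⊕0⊕1⊕0⊕1⊕0⊕1⊕0 = 0
s4 (pos 4,5,6,7,12,13,14,15): 0⊕0⊕1⊕0⊕1⊕0⊕1⊕0 = 1
s8 (pos 8,9,10,11,12,13,14,15): 0⊕0⊕1⊕0⊕1⊕0⊕1⊕0 = 1
Syndrome s8…s1 = 1100 → error at position 12.
Flip position 12: 010001000101010 → 010001000100010

010001000100010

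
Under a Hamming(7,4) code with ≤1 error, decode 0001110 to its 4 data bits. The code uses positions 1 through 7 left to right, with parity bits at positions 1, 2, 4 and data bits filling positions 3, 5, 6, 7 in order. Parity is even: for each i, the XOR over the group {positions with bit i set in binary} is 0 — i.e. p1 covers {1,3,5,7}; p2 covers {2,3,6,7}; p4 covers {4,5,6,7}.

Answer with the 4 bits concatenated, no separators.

s1 (pos 1,3,5,7): 0⊕0⊕1⊕0 = 1
s2 (pos 2,3,6,7): 0⊕0⊕1⊕0 = 1
s4 (pos 4,5,6,7): 1⊕1⊕1⊕0 = 1
Syndrome s4…s1 = 111 → error at position 7.
Flip position 7: 0001110 → 0001111
Read data bits from positions 3,5,6,7: 0111

0111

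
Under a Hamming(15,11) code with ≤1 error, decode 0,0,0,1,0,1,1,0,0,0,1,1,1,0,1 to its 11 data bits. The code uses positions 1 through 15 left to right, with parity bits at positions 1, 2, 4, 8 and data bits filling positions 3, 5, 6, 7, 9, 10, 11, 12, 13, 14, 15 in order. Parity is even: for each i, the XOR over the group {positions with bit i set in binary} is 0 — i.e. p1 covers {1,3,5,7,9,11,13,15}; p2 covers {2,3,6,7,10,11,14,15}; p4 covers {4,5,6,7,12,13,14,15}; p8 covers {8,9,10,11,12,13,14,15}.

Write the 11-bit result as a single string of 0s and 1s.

00110011101

s1 (pos 1,3,5,7,9,11,13,15): 0⊕0⊕0⊕1⊕0⊕1⊕1⊕1 = 0
s2 (pos 2,3,6,7,10,11,14,15): 0⊕0⊕1⊕1⊕0⊕1⊕0⊕1 = 0
s4 (pos 4,5,6,7,12,13,14,15): 1⊕0⊕1⊕1⊕1⊕1⊕0⊕1 = 0
s8 (pos 8,9,10,11,12,13,14,15): 0⊕0⊕0⊕1⊕1⊕1⊕0⊕1 = 0
Syndrome s8…s1 = 0000 → no error.
Read data bits from positions 3,5,6,7,9,10,11,12,13,14,15: 00110011101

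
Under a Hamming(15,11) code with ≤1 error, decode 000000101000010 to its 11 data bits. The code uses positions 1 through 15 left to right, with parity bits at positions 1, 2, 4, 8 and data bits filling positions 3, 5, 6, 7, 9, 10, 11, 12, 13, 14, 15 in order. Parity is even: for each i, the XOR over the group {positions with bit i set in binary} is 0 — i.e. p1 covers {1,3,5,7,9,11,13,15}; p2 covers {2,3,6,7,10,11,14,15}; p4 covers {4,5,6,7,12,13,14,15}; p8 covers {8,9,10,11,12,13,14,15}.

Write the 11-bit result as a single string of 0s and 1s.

s1 (pos 1,3,5,7,9,11,13,15): 0⊕0⊕0⊕1⊕1⊕0⊕0⊕0 = 0
s2 (pos 2,3,6,7,10,11,14,15): 0⊕0⊕0⊕1⊕0⊕0⊕1⊕0 = 0
s4 (pos 4,5,6,7,12,13,14,15): 0⊕0⊕0⊕1⊕0⊕0⊕1⊕0 = 0
s8 (pos 8,9,10,11,12,13,14,15): 0⊕1⊕0⊕0⊕0⊕0⊕1⊕0 = 0
Syndrome s8…s1 = 0000 → no error.
Read data bits from positions 3,5,6,7,9,10,11,12,13,14,15: 00011000010

00011000010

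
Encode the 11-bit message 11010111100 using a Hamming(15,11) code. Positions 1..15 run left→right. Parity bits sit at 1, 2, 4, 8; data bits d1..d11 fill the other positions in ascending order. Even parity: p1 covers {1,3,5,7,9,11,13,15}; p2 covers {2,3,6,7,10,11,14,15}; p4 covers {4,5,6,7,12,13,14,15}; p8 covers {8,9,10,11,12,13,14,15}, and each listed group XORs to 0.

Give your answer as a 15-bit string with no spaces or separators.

Place data at non-parity positions: p1 p2 1 p4 1 0 1 p8 0 1 1 1 1 0 0
p1 (pos 1,3,5,7,9,11,13,15): XOR of data positions = 1⊕1⊕1⊕0⊕1⊕1⊕0 = 1
p2 (pos 2,3,6,7,10,11,14,15): XOR of data positions = 1⊕0⊕1⊕1⊕1⊕0⊕0 = 0
p4 (pos 4,5,6,7,12,13,14,15): XOR of data positions = 1⊕0⊕1⊕1⊕1⊕0⊕0 = 0
p8 (pos 8,9,10,11,12,13,14,15): XOR of data positions = 0⊕1⊕1⊕1⊕1⊕0⊕0 = 0
Codeword: 101010100111100

101010100111100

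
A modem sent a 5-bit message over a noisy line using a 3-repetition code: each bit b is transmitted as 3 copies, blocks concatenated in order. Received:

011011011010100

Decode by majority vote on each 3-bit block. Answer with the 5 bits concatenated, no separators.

11100

Block 1 (011): 2 ones → 1
Block 2 (011): 2 ones → 1
Block 3 (011): 2 ones → 1
Block 4 (010): 1 one → 0
Block 5 (100): 1 one → 0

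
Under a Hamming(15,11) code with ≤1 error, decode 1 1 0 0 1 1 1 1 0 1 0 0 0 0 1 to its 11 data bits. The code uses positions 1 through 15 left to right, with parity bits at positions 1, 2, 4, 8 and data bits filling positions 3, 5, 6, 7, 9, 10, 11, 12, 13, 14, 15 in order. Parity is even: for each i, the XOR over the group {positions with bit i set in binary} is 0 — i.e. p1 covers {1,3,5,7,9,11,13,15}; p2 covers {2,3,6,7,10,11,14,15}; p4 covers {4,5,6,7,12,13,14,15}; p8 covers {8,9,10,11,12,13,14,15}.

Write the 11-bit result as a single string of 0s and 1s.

01110000001

s1 (pos 1,3,5,7,9,11,13,15): 1⊕0⊕1⊕1⊕0⊕0⊕0⊕1 = 0
s2 (pos 2,3,6,7,10,11,14,15): 1⊕0⊕1⊕1⊕1⊕0⊕0⊕1 = 1
s4 (pos 4,5,6,7,12,13,14,15): 0⊕1⊕1⊕1⊕0⊕0⊕0⊕1 = 0
s8 (pos 8,9,10,11,12,13,14,15): 1⊕0⊕1⊕0⊕0⊕0⊕0⊕1 = 1
Syndrome s8…s1 = 1010 → error at position 10.
Flip position 10: 110011110100001 → 110011110000001
Read data bits from positions 3,5,6,7,9,10,11,12,13,14,15: 01110000001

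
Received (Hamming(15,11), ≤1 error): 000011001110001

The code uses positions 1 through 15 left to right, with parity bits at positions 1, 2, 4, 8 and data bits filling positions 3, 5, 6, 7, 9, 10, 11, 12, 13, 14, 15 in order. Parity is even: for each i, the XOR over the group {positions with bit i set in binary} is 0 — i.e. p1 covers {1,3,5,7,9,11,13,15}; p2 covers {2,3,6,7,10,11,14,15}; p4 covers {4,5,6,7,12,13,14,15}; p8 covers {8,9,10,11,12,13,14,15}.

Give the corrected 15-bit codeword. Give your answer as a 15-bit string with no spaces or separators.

s1 (pos 1,3,5,7,9,11,13,15): 0⊕0⊕1⊕0⊕1⊕1⊕0⊕1 = 0
s2 (pos 2,3,6,7,10,11,14,15): 0⊕0⊕1⊕0⊕1⊕1⊕0⊕1 = 0
s4 (pos 4,5,6,7,12,13,14,15): 0⊕1⊕1⊕0⊕0⊕0⊕0⊕1 = 1
s8 (pos 8,9,10,11,12,13,14,15): 0⊕1⊕1⊕1⊕0⊕0⊕0⊕1 = 0
Syndrome s8…s1 = 0100 → error at position 4.
Flip position 4: 000011001110001 → 000111001110001

000111001110001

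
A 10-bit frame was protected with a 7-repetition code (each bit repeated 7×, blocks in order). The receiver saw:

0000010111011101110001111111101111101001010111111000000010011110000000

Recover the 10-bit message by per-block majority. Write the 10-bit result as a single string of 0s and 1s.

Block 1 (0000010): 1 one → 0
Block 2 (1110111): 6 ones → 1
Block 3 (0111000): 3 ones → 0
Block 4 (1111111): 7 ones → 1
Block 5 (1011111): 6 ones → 1
Block 6 (0100101): 3 ones → 0
Block 7 (0111111): 6 ones → 1
Block 8 (0000000): 0 ones → 0
Block 9 (1001111): 5 ones → 1
Block 10 (0000000): 0 ones → 0

0101101010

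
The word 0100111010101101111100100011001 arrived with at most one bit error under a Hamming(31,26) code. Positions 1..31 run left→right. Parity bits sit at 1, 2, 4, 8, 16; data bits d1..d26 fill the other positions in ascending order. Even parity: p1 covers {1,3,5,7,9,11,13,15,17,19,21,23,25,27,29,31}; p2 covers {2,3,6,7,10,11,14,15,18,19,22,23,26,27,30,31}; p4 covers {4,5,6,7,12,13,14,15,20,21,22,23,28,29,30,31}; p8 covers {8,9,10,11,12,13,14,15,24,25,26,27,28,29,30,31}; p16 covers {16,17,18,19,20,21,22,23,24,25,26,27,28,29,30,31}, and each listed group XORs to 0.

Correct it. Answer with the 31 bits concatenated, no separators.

s1 (pos 1,3,5,7,9,11,13,15,17,19,21,23,25,27,29,31): 0⊕0⊕1⊕1⊕1⊕1⊕1⊕0⊕1⊕1⊕0⊕1⊕0⊕1⊕0⊕1 = 0
s2 (pos 2,3,6,7,10,11,14,15,18,19,22,23,26,27,30,31): 1⊕0⊕1⊕1⊕0⊕1⊕1⊕0⊕1⊕1⊕0⊕1⊕0⊕1⊕0⊕1 = 0
s4 (pos 4,5,6,7,12,13,14,15,20,21,22,23,28,29,30,31): 0⊕1⊕1⊕1⊕0⊕1⊕1⊕0⊕1⊕0⊕0⊕1⊕1⊕0⊕0⊕1 = 1
s8 (pos 8,9,10,11,12,13,14,15,24,25,26,27,28,29,30,31): 0⊕1⊕0⊕1⊕0⊕1⊕1⊕0⊕0⊕0⊕0⊕1⊕1⊕0⊕0⊕1 = 1
s16 (pos 16,17,18,19,20,21,22,23,24,25,26,27,28,29,30,31): 1⊕1⊕1⊕1⊕1⊕0⊕0⊕1⊕0⊕0⊕0⊕1⊕1⊕0⊕0⊕1 = 1
Syndrome s16…s1 = 11100 → error at position 28.
Flip position 28: 0100111010101101111100100011001 → 0100111010101101111100100010001

0100111010101101111100100010001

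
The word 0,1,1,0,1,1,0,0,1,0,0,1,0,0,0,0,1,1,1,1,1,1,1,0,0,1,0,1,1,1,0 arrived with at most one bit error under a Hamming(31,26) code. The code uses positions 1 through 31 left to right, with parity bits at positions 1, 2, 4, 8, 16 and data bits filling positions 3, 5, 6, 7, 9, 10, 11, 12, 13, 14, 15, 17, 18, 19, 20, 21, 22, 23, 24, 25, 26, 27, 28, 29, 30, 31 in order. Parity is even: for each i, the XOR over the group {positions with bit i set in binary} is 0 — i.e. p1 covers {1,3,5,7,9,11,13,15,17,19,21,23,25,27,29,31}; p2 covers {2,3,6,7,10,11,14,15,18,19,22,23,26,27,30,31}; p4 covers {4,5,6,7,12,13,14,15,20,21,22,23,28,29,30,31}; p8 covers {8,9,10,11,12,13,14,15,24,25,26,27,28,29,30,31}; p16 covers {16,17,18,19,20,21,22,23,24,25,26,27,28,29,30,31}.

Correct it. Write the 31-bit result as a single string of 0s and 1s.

s1 (pos 1,3,5,7,9,11,13,15,17,19,21,23,25,27,29,31): 0⊕1⊕1⊕0⊕1⊕0⊕0⊕0⊕1⊕1⊕1⊕1⊕0⊕0⊕1⊕0 = 0
s2 (pos 2,3,6,7,10,11,14,15,18,19,22,23,26,27,30,31): 1⊕1⊕1⊕0⊕0⊕0⊕0⊕0⊕1⊕1⊕1⊕1⊕1⊕0⊕1⊕0 = 1
s4 (pos 4,5,6,7,12,13,14,15,20,21,22,23,28,29,30,31): 0⊕1⊕1⊕0⊕1⊕0⊕0⊕0⊕1⊕1⊕1⊕1⊕1⊕1⊕1⊕0 = 0
s8 (pos 8,9,10,11,12,13,14,15,24,25,26,27,28,29,30,31): 0⊕1⊕0⊕0⊕1⊕0⊕0⊕0⊕0⊕0⊕1⊕0⊕1⊕1⊕1⊕0 = 0
s16 (pos 16,17,18,19,20,21,22,23,24,25,26,27,28,29,30,31): 0⊕1⊕1⊕1⊕1⊕1⊕1⊕1⊕0⊕0⊕1⊕0⊕1⊕1⊕1⊕0 = 1
Syndrome s16…s1 = 10010 → error at position 18.
Flip position 18: 0110110010010000111111100101110 → 0110110010010000101111100101110

0110110010010000101111100101110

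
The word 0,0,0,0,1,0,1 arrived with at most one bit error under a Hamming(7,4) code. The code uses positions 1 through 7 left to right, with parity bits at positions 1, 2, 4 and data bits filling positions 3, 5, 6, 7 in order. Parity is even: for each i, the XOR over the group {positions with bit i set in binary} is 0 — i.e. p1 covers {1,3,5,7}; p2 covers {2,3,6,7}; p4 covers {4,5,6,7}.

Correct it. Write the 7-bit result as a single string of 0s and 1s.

0100101

s1 (pos 1,3,5,7): 0⊕0⊕1⊕1 = 0
s2 (pos 2,3,6,7): 0⊕0⊕0⊕1 = 1
s4 (pos 4,5,6,7): 0⊕1⊕0⊕1 = 0
Syndrome s4…s1 = 010 → error at position 2.
Flip position 2: 0000101 → 0100101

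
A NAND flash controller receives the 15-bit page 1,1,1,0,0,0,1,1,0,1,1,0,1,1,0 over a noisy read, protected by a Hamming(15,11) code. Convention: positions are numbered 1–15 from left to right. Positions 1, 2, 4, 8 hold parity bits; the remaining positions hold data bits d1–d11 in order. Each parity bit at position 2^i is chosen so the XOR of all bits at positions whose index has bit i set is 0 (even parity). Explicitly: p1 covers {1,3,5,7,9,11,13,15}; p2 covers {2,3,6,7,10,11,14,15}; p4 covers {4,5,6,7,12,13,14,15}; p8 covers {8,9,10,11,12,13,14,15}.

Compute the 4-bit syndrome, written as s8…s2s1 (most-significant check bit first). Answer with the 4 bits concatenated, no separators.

s1 (pos 1,3,5,7,9,11,13,15): 1⊕1⊕0⊕1⊕0⊕1⊕1⊕0 = 1
s2 (pos 2,3,6,7,10,11,14,15): 1⊕1⊕0⊕1⊕1⊕1⊕1⊕0 = 0
s4 (pos 4,5,6,7,12,13,14,15): 0⊕0⊕0⊕1⊕0⊕1⊕1⊕0 = 1
s8 (pos 8,9,10,11,12,13,14,15): 1⊕0⊕1⊕1⊕0⊕1⊕1⊕0 = 1
Syndrome s8…s1 = 1101 → error at position 13.

1101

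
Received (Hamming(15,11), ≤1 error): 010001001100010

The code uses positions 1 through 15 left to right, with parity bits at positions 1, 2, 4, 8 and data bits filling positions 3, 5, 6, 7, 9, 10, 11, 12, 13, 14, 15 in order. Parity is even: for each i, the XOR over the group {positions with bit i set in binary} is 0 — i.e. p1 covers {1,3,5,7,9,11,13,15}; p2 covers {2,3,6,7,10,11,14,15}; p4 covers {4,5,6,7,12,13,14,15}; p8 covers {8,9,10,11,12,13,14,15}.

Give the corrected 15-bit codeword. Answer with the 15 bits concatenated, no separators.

010001000100010

s1 (pos 1,3,5,7,9,11,13,15): 0⊕0⊕0⊕0⊕1⊕0⊕0⊕0 = 1
s2 (pos 2,3,6,7,10,11,14,15): 1⊕0⊕1⊕0⊕1⊕0⊕1⊕0 = 0
s4 (pos 4,5,6,7,12,13,14,15): 0⊕0⊕1⊕0⊕0⊕0⊕1⊕0 = 0
s8 (pos 8,9,10,11,12,13,14,15): 0⊕1⊕1⊕0⊕0⊕0⊕1⊕0 = 1
Syndrome s8…s1 = 1001 → error at position 9.
Flip position 9: 010001001100010 → 010001000100010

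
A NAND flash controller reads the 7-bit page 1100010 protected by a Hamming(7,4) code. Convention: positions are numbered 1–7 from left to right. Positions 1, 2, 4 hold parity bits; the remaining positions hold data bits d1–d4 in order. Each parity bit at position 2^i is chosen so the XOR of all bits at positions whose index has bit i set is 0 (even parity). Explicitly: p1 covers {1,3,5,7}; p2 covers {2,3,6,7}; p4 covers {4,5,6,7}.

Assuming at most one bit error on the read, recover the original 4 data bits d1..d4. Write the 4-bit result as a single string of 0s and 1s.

s1 (pos 1,3,5,7): 1⊕0⊕0⊕0 = 1
s2 (pos 2,3,6,7): 1⊕0⊕1⊕0 = 0
s4 (pos 4,5,6,7): 0⊕0⊕1⊕0 = 1
Syndrome s4…s1 = 101 → error at position 5.
Flip position 5: 1100010 → 1100110
Read data bits from positions 3,5,6,7: 0110

0110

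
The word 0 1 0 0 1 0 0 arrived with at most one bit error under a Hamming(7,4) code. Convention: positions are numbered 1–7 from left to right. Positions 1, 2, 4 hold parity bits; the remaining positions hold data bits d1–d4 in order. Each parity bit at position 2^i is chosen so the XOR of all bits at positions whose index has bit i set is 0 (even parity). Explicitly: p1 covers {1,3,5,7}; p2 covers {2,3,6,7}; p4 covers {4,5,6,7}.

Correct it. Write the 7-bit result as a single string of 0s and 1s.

0100101

s1 (pos 1,3,5,7): 0⊕0⊕1⊕0 = 1
s2 (pos 2,3,6,7): 1⊕0⊕0⊕0 = 1
s4 (pos 4,5,6,7): 0⊕1⊕0⊕0 = 1
Syndrome s4…s1 = 111 → error at position 7.
Flip position 7: 0100100 → 0100101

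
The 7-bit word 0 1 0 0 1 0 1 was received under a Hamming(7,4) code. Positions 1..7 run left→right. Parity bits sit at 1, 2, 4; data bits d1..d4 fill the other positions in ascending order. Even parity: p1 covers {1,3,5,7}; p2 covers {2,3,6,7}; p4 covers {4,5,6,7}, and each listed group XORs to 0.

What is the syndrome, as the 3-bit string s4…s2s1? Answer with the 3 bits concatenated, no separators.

s1 (pos 1,3,5,7): 0⊕0⊕1⊕1 = 0
s2 (pos 2,3,6,7): 1⊕0⊕0⊕1 = 0
s4 (pos 4,5,6,7): 0⊕1⊕0⊕1 = 0
Syndrome s4…s1 = 000 → no error.

000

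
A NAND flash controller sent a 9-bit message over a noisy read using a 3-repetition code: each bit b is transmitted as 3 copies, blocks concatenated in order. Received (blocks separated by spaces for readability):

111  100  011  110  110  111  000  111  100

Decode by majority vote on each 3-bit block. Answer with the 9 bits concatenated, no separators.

101111010

Block 1 (111): 3 ones → 1
Block 2 (100): 1 one → 0
Block 3 (011): 2 ones → 1
Block 4 (110): 2 ones → 1
Block 5 (110): 2 ones → 1
Block 6 (111): 3 ones → 1
Block 7 (000): 0 ones → 0
Block 8 (111): 3 ones → 1
Block 9 (100): 1 one → 0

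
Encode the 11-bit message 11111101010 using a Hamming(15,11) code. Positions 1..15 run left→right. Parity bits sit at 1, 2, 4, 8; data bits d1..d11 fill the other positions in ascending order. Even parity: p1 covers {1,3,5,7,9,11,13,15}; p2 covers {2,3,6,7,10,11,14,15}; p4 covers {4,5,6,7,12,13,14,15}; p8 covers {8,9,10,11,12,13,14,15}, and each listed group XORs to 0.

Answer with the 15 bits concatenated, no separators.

011111101101010

Place data at non-parity positions: p1 p2 1 p4 1 1 1 p8 1 1 0 1 0 1 0
p1 (pos 1,3,5,7,9,11,13,15): XOR of data positions = 1⊕1⊕1⊕1⊕0⊕0⊕0 = 0
p2 (pos 2,3,6,7,10,11,14,15): XOR of data positions = 1⊕1⊕1⊕1⊕0⊕1⊕0 = 1
p4 (pos 4,5,6,7,12,13,14,15): XOR of data positions = 1⊕1⊕1⊕1⊕0⊕1⊕0 = 1
p8 (pos 8,9,10,11,12,13,14,15): XOR of data positions = 1⊕1⊕0⊕1⊕0⊕1⊕0 = 0
Codeword: 011111101101010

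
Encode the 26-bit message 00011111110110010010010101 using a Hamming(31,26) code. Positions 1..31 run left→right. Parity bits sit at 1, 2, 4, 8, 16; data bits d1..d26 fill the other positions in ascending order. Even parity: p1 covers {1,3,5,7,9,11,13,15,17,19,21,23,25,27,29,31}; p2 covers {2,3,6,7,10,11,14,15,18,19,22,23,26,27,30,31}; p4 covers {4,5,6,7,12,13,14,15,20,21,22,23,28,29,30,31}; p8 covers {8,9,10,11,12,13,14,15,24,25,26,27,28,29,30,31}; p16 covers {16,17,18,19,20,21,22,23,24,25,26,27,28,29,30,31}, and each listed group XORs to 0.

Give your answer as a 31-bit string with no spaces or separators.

1101001011111101110010010010101

Place data at non-parity positions: p1 p2 0 p4 0 0 1 p8 1 1 1 1 1 1 0 p16 1 1 0 0 1 0 0 1 0 0 1 0 1 0 1
p1 (pos 1,3,5,7,9,11,13,15,17,19,21,23,25,27,29,31): XOR of data positions = 0⊕0⊕1⊕1⊕1⊕1⊕0⊕1⊕0⊕1⊕0⊕0⊕1⊕1⊕1 = 1
p2 (pos 2,3,6,7,10,11,14,15,18,19,22,23,26,27,30,31): XOR of data positions = 0⊕0⊕1⊕1⊕1⊕1⊕0⊕1⊕0⊕0⊕0⊕0⊕1⊕0⊕1 = 1
p4 (pos 4,5,6,7,12,13,14,15,20,21,22,23,28,29,30,31): XOR of data positions = 0⊕0⊕1⊕1⊕1⊕1⊕0⊕0⊕1⊕0⊕0⊕0⊕1⊕0⊕1 = 1
p8 (pos 8,9,10,11,12,13,14,15,24,25,26,27,28,29,30,31): XOR of data positions = 1⊕1⊕1⊕1⊕1⊕1⊕0⊕1⊕0⊕0⊕1⊕0⊕1⊕0⊕1 = 0
p16 (pos 16,17,18,19,20,21,22,23,24,25,26,27,28,29,30,31): XOR of data positions = 1⊕1⊕0⊕0⊕1⊕0⊕0⊕1⊕0⊕0⊕1⊕0⊕1⊕0⊕1 = 1
Codeword: 1101001011111101110010010010101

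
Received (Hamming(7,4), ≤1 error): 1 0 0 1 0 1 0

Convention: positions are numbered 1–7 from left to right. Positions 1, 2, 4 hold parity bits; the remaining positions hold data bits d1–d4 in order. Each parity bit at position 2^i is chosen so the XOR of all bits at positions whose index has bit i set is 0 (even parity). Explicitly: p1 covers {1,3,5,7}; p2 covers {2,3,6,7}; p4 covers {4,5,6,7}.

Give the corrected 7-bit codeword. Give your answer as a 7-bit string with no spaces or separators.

s1 (pos 1,3,5,7): 1⊕0⊕0⊕0 = 1
s2 (pos 2,3,6,7): 0⊕0⊕1⊕0 = 1
s4 (pos 4,5,6,7): 1⊕0⊕1⊕0 = 0
Syndrome s4…s1 = 011 → error at position 3.
Flip position 3: 1001010 → 1011010

1011010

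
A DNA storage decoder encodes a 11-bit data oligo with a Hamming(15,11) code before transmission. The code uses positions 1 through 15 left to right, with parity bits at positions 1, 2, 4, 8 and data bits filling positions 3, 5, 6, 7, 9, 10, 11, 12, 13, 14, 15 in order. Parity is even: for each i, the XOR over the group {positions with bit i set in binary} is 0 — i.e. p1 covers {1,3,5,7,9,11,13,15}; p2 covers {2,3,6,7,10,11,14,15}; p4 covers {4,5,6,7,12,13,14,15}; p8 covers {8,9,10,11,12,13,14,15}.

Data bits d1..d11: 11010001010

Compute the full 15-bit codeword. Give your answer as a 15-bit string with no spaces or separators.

111010100001010

Place data at non-parity positions: p1 p2 1 p4 1 0 1 p8 0 0 0 1 0 1 0
p1 (pos 1,3,5,7,9,11,13,15): XOR of data positions = 1⊕1⊕1⊕0⊕0⊕0⊕0 = 1
p2 (pos 2,3,6,7,10,11,14,15): XOR of data positions = 1⊕0⊕1⊕0⊕0⊕1⊕0 = 1
p4 (pos 4,5,6,7,12,13,14,15): XOR of data positions = 1⊕0⊕1⊕1⊕0⊕1⊕0 = 0
p8 (pos 8,9,10,11,12,13,14,15): XOR of data positions = 0⊕0⊕0⊕1⊕0⊕1⊕0 = 0
Codeword: 111010100001010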